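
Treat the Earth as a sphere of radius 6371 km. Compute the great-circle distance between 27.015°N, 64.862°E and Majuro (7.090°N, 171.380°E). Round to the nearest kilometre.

Δλ = 171.380 − 64.862 = 106.518°.
Δφ = 7.090 − 27.015 = -19.925°.
a = sin²(Δφ/2) + cos φ₁ · cos φ₂ · sin²(Δλ/2) = 0.597647.
c = 2·atan2(√a, √(1−a)) = 1.76735 rad → d = 6371·c ≈ 11259.80 km.

11260 km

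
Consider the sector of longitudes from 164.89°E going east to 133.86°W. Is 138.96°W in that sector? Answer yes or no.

Band width going east from +164.89° to -133.86°: ((-133.86 − 164.89) mod 360) = 61.25°.
Offset of -138.96° east of the west edge: ((-138.96 − 164.89) mod 360) = 56.15°.
56.15° ≤ 61.25° ⇒ inside.

Yes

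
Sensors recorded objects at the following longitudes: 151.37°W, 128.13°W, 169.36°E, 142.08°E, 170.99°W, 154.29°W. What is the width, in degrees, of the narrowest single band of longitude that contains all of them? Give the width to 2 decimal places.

89.79°

Sort the longitudes: -170.99°, -154.29°, -151.37°, -128.13°, +142.08°, +169.36°.
Eastward gaps between consecutive values (wrapping around): 16.70°, 2.92°, 23.24°, 270.21°, 27.28°, 19.65°.
Largest gap = 270.21° ⇒ minimal covering band is its complement: 360° − 270.21° = 89.79°.
Band runs from +142.08° eastward to -128.13°, crossing the antimeridian.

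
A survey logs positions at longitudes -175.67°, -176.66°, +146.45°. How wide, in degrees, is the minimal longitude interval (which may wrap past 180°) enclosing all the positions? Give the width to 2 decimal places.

Sort the longitudes: -176.66°, -175.67°, +146.45°.
Eastward gaps between consecutive values (wrapping around): 0.99°, 322.12°, 36.89°.
Largest gap = 322.12° ⇒ minimal covering band is its complement: 360° − 322.12° = 37.88°.
Band runs from +146.45° eastward to -175.67°, crossing the antimeridian.

37.88°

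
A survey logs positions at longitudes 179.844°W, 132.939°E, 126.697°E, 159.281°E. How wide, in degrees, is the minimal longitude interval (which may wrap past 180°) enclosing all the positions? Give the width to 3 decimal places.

53.459°

Sort the longitudes: -179.844°, +126.697°, +132.939°, +159.281°.
Eastward gaps between consecutive values (wrapping around): 306.541°, 6.242°, 26.342°, 20.875°.
Largest gap = 306.541° ⇒ minimal covering band is its complement: 360° − 306.541° = 53.459°.
Band runs from +126.697° eastward to -179.844°, crossing the antimeridian.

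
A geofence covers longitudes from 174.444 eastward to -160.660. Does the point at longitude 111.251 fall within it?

Band width going east from +174.444° to -160.660°: ((-160.660 − 174.444) mod 360) = 24.896°.
Offset of +111.251° east of the west edge: ((111.251 − 174.444) mod 360) = 296.807°.
296.807° > 24.896° ⇒ outside.

No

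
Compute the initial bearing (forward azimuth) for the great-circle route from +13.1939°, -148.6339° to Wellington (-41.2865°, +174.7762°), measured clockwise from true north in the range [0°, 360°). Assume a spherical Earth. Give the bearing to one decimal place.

Δλ = 174.7762 − -148.6339 = 323.4101°; wrapped into (−180°, 180°]: -36.5899°.
θ = atan2( sin Δλ · cos φ₂ , cos φ₁ · sin φ₂ − sin φ₁ · cos φ₂ · cos Δλ )
  = atan2(-0.44791, -0.78012) = -150.137° → normalised to [0°, 360°): 209.863°.

209.9°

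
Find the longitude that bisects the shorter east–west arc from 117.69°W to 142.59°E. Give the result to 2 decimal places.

167.55°W

Signed shortest Δλ from -117.69° to +142.59° is -99.72°.
Midpoint longitude = -117.69° + (-99.72°)/2 = -117.69° − 49.86° = -167.55°.
(The naïve average (-117.69 + +142.59)/2 = 12.45° is on the wrong side of the globe.)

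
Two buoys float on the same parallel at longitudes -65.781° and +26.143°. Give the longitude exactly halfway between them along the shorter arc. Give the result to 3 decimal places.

-19.819°

Signed shortest Δλ from -65.781° to +26.143° is +91.924°.
Midpoint longitude = -65.781° + (+91.924°)/2 = -65.781° + 45.962° = -19.819°.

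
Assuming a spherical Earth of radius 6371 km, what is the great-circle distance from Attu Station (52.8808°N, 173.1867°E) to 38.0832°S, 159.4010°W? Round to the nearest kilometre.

10455 km

Δλ = -159.4010 − 173.1867 = -332.5877°; wrapped into (−180°, 180°]: 27.4123°.
Δφ = -38.0832 − 52.8808 = -90.9640°.
a = sin²(Δφ/2) + cos φ₁ · cos φ₂ · sin²(Δλ/2) = 0.535080.
c = 2·atan2(√a, √(1−a)) = 1.64101 rad → d = 6371·c ≈ 10454.90 km.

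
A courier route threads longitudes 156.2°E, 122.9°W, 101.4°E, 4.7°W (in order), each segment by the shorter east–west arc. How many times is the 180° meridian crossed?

Leg 1: +156.2° → -122.9°, shortest Δλ = 80.9° (east) — crosses 180°.
Leg 2: -122.9° → +101.4°, shortest Δλ = -135.7° (west) — crosses 180°.
Leg 3: +101.4° → -4.7°, shortest Δλ = -106.1° (west) — does not cross 180°.
Total crossings: 2.

2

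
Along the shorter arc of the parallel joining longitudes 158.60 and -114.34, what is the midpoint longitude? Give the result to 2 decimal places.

-157.87°

Signed shortest Δλ from +158.60° to -114.34° is +87.06°.
Midpoint longitude = +158.60° + (+87.06°)/2 = +158.60° + 43.53° = +202.13°.
Normalise into (−180°, 180°]: -157.87°.
(The naïve average (+158.60 + -114.34)/2 = 22.13° is on the wrong side of the globe.)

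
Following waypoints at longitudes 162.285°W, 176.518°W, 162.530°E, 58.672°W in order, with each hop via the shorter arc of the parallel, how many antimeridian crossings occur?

Leg 1: -162.285° → -176.518°, shortest Δλ = -14.233° (west) — does not cross 180°.
Leg 2: -176.518° → +162.530°, shortest Δλ = -20.952° (west) — crosses 180°.
Leg 3: +162.530° → -58.672°, shortest Δλ = 138.798° (east) — crosses 180°.
Total crossings: 2.

2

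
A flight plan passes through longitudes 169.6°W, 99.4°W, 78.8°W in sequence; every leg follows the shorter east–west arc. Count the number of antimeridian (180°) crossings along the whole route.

Leg 1: -169.6° → -99.4°, shortest Δλ = 70.2° (east) — does not cross 180°.
Leg 2: -99.4° → -78.8°, shortest Δλ = 20.6° (east) — does not cross 180°.
Total crossings: 0.

0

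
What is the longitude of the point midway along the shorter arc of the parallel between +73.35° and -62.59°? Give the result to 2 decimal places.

+5.38°

Signed shortest Δλ from +73.35° to -62.59° is -135.94°.
Midpoint longitude = +73.35° + (-135.94°)/2 = +73.35° − 67.97° = +5.38°.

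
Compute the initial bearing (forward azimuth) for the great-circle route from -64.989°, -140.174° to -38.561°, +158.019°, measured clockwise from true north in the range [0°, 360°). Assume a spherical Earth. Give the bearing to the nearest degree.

Δλ = 158.019 − -140.174 = 298.193°; wrapped into (−180°, 180°]: -61.807°.
θ = atan2( sin Δλ · cos φ₂ , cos φ₁ · sin φ₂ − sin φ₁ · cos φ₂ · cos Δλ )
  = atan2(-0.68918, 0.07124) = -84.099° → normalised to [0°, 360°): 275.901°.

276°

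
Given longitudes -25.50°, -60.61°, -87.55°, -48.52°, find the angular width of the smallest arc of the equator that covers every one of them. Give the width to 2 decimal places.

Sort the longitudes: -87.55°, -60.61°, -48.52°, -25.50°.
Eastward gaps between consecutive values (wrapping around): 26.94°, 12.09°, 23.02°, 297.95°.
Largest gap = 297.95° ⇒ minimal covering band is its complement: 360° − 297.95° = 62.05°.
Band runs from -87.55° eastward to -25.50°.

62.05°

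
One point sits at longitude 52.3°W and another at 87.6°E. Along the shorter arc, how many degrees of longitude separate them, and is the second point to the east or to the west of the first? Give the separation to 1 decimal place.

Raw difference: 87.6 − -52.3 = 139.9°.
Normalise into (−180°, 180°]: 139.9° stays 139.9°.
Positive ⇒ the second point lies to the east; separation 139.9°.

139.9° east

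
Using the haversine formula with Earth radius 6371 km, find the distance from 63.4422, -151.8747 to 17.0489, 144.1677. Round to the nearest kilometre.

7034 km

Δλ = 144.1677 − -151.8747 = 296.0424°; wrapped into (−180°, 180°]: -63.9576°.
Δφ = 17.0489 − 63.4422 = -46.3933°.
a = sin²(Δφ/2) + cos φ₁ · cos φ₂ · sin²(Δλ/2) = 0.275041.
c = 2·atan2(√a, √(1−a)) = 1.10412 rad → d = 6371·c ≈ 7034.36 km.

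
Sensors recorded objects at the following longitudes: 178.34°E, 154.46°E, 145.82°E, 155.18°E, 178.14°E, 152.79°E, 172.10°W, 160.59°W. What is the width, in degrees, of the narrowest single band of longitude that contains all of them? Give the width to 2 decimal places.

Sort the longitudes: -172.10°, -160.59°, +145.82°, +152.79°, +154.46°, +155.18°, +178.14°, +178.34°.
Eastward gaps between consecutive values (wrapping around): 11.51°, 306.41°, 6.97°, 1.67°, 0.72°, 22.96°, 0.20°, 9.56°.
Largest gap = 306.41° ⇒ minimal covering band is its complement: 360° − 306.41° = 53.59°.
Band runs from +145.82° eastward to -160.59°, crossing the antimeridian.

53.59°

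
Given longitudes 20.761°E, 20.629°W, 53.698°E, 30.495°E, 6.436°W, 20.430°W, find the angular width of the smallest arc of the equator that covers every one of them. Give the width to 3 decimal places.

Sort the longitudes: -20.629°, -20.430°, -6.436°, +20.761°, +30.495°, +53.698°.
Eastward gaps between consecutive values (wrapping around): 0.199°, 13.994°, 27.197°, 9.734°, 23.203°, 285.673°.
Largest gap = 285.673° ⇒ minimal covering band is its complement: 360° − 285.673° = 74.327°.
Band runs from -20.629° eastward to +53.698°.

74.327°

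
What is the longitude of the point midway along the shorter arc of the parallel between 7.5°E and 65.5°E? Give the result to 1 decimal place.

36.5°E

Signed shortest Δλ from +7.5° to +65.5° is +58.0°.
Midpoint longitude = +7.5° + (+58.0°)/2 = +7.5° + 29.0° = +36.5°.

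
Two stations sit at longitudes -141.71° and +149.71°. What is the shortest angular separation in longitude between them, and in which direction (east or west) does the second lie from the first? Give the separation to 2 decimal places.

68.58° west

Raw difference: 149.71 − -141.71 = 291.42°.
Normalise into (−180°, 180°]: 291.42° − 360° = -68.58°.
Negative ⇒ the second point lies to the west; separation 68.58°.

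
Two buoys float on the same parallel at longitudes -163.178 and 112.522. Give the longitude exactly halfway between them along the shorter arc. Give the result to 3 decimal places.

+154.672°

Signed shortest Δλ from -163.178° to +112.522° is -84.300°.
Midpoint longitude = -163.178° + (-84.300°)/2 = -163.178° − 42.150° = -205.328°.
Normalise into (−180°, 180°]: +154.672°.
(The naïve average (-163.178 + +112.522)/2 = -25.328° is on the wrong side of the globe.)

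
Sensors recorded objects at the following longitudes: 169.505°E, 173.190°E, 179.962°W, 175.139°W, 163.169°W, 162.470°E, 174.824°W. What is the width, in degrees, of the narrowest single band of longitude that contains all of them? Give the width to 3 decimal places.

Sort the longitudes: -179.962°, -175.139°, -174.824°, -163.169°, +162.470°, +169.505°, +173.190°.
Eastward gaps between consecutive values (wrapping around): 4.823°, 0.315°, 11.655°, 325.639°, 7.035°, 3.685°, 6.848°.
Largest gap = 325.639° ⇒ minimal covering band is its complement: 360° − 325.639° = 34.361°.
Band runs from +162.470° eastward to -163.169°, crossing the antimeridian.

34.361°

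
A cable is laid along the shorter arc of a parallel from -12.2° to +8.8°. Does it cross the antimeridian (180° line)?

Signed shortest Δλ = ((8.8 − -12.2 + 180) mod 360) − 180 = 21.0°.
Going east by 21.0° from -12.2° reaches +8.8° without touching 180°.

No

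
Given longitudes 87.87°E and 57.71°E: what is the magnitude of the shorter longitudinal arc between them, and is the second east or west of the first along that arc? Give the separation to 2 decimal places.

30.16° west

Raw difference: 57.71 − 87.87 = -30.16°.
Normalise into (−180°, 180°]: -30.16° stays -30.16°.
Negative ⇒ the second point lies to the west; separation 30.16°.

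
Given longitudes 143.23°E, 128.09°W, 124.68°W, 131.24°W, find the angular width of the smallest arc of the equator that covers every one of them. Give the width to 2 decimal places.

Sort the longitudes: -131.24°, -128.09°, -124.68°, +143.23°.
Eastward gaps between consecutive values (wrapping around): 3.15°, 3.41°, 267.91°, 85.53°.
Largest gap = 267.91° ⇒ minimal covering band is its complement: 360° − 267.91° = 92.09°.
Band runs from +143.23° eastward to -124.68°, crossing the antimeridian.

92.09°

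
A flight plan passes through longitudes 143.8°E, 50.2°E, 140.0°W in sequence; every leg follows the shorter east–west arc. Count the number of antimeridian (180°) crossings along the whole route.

1

Leg 1: +143.8° → +50.2°, shortest Δλ = -93.6° (west) — does not cross 180°.
Leg 2: +50.2° → -140.0°, shortest Δλ = 169.8° (east) — crosses 180°.
Total crossings: 1.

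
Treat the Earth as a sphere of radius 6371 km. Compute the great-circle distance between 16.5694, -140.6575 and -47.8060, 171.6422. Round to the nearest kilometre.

8581 km

Δλ = 171.6422 − -140.6575 = 312.2997°; wrapped into (−180°, 180°]: -47.7003°.
Δφ = -47.8060 − 16.5694 = -64.3754°.
a = sin²(Δφ/2) + cos φ₁ · cos φ₂ · sin²(Δλ/2) = 0.389014.
c = 2·atan2(√a, √(1−a)) = 1.34696 rad → d = 6371·c ≈ 8581.49 km.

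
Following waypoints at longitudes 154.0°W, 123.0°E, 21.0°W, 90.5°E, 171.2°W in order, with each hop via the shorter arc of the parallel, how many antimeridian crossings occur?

2

Leg 1: -154.0° → +123.0°, shortest Δλ = -83.0° (west) — crosses 180°.
Leg 2: +123.0° → -21.0°, shortest Δλ = -144.0° (west) — does not cross 180°.
Leg 3: -21.0° → +90.5°, shortest Δλ = 111.5° (east) — does not cross 180°.
Leg 4: +90.5° → -171.2°, shortest Δλ = 98.3° (east) — crosses 180°.
Total crossings: 2.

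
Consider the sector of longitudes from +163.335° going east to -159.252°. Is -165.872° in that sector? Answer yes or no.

Yes

Band width going east from +163.335° to -159.252°: ((-159.252 − 163.335) mod 360) = 37.413°.
Offset of -165.872° east of the west edge: ((-165.872 − 163.335) mod 360) = 30.793°.
30.793° ≤ 37.413° ⇒ inside.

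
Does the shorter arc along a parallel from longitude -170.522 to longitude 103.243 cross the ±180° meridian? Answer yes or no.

Naïve |103.243 − -170.522| = 273.765° > 180°, so the shorter arc goes the other way round — across 180°.
Signed shortest Δλ = ((103.243 − -170.522 + 180) mod 360) − 180 = -86.235°.
Going west by 86.235° from -170.522° passes through 180° before reaching +103.243°.

Yes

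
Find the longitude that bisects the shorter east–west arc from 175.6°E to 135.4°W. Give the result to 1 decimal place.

Signed shortest Δλ from +175.6° to -135.4° is +49.0°.
Midpoint longitude = +175.6° + (+49.0°)/2 = +175.6° + 24.5° = +200.1°.
Normalise into (−180°, 180°]: -159.9°.
(The naïve average (+175.6 + -135.4)/2 = 20.1° is on the wrong side of the globe.)

159.9°W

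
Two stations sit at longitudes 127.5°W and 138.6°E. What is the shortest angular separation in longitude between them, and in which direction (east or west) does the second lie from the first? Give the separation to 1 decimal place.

Raw difference: 138.6 − -127.5 = 266.1°.
Normalise into (−180°, 180°]: 266.1° − 360° = -93.9°.
Negative ⇒ the second point lies to the west; separation 93.9°.

93.9° west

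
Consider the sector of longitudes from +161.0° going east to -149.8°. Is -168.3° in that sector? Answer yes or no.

Band width going east from +161.0° to -149.8°: ((-149.8 − 161.0) mod 360) = 49.2°.
Offset of -168.3° east of the west edge: ((-168.3 − 161.0) mod 360) = 30.7°.
30.7° ≤ 49.2° ⇒ inside.

Yes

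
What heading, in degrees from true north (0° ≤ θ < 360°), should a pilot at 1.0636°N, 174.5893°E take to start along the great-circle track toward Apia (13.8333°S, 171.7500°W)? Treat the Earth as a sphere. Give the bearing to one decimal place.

138.2°

Δλ = -171.7500 − 174.5893 = -346.3393°; wrapped into (−180°, 180°]: 13.6607°.
θ = atan2( sin Δλ · cos φ₂ , cos φ₁ · sin φ₂ − sin φ₁ · cos φ₂ · cos Δλ )
  = atan2(0.22932, -0.25657) = 138.210° → normalised to [0°, 360°): 138.210°.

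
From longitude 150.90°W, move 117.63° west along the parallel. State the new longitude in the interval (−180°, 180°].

Start at -150.90°; shift −117.63° → -268.53°.
-268.53° lies outside (−180°, 180°]; add 360° → +91.47°.

91.47°E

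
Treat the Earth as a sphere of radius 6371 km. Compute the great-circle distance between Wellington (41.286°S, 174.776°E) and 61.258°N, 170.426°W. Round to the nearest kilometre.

Δλ = -170.426 − 174.776 = -345.202°; wrapped into (−180°, 180°]: 14.798°.
Δφ = 61.258 − -41.286 = 102.544°.
a = sin²(Δφ/2) + cos φ₁ · cos φ₂ · sin²(Δλ/2) = 0.614587.
c = 2·atan2(√a, √(1−a)) = 1.80203 rad → d = 6371·c ≈ 11480.70 km.

11481 km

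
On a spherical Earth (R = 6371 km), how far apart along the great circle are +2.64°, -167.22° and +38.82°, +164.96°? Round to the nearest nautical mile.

Δλ = 164.96 − -167.22 = 332.18°; wrapped into (−180°, 180°]: -27.82°.
Δφ = 38.82 − 2.64 = 36.18°.
a = sin²(Δφ/2) + cos φ₁ · cos φ₂ · sin²(Δλ/2) = 0.141395.
c = 2·atan2(√a, √(1−a)) = 0.77101 rad → d = 6371·c ≈ 4912.08 km ≈ 2652.31 nmi.

2652 nmi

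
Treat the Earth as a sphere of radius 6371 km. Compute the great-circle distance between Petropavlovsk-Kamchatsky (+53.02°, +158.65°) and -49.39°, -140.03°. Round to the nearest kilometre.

Δλ = -140.03 − 158.65 = -298.68°; wrapped into (−180°, 180°]: 61.32°.
Δφ = -49.39 − 53.02 = -102.41°.
a = sin²(Δφ/2) + cos φ₁ · cos φ₂ · sin²(Δλ/2) = 0.709271.
c = 2·atan2(√a, √(1−a)) = 2.00263 rad → d = 6371·c ≈ 12758.79 km.

12759 km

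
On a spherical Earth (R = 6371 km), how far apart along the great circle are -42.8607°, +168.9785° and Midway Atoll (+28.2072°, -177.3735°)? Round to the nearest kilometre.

Δλ = -177.3735 − 168.9785 = -346.3520°; wrapped into (−180°, 180°]: 13.6480°.
Δφ = 28.2072 − -42.8607 = 71.0679°.
a = sin²(Δφ/2) + cos φ₁ · cos φ₂ · sin²(Δλ/2) = 0.346896.
c = 2·atan2(√a, √(1−a)) = 1.25959 rad → d = 6371·c ≈ 8024.84 km.

8025 km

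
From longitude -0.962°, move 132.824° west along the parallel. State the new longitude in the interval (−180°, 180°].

Start at -0.962°; shift −132.824° → -133.786°.
-133.786° already lies in (−180°, 180°].

-133.786°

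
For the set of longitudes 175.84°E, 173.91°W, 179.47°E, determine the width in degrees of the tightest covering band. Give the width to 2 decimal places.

10.25°

Sort the longitudes: -173.91°, +175.84°, +179.47°.
Eastward gaps between consecutive values (wrapping around): 349.75°, 3.63°, 6.62°.
Largest gap = 349.75° ⇒ minimal covering band is its complement: 360° − 349.75° = 10.25°.
Band runs from +175.84° eastward to -173.91°, crossing the antimeridian.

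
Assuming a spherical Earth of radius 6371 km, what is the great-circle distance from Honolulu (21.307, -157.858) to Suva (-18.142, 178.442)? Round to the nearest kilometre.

5090 km

Δλ = 178.442 − -157.858 = 336.300°; wrapped into (−180°, 180°]: -23.700°.
Δφ = -18.142 − 21.307 = -39.449°.
a = sin²(Δφ/2) + cos φ₁ · cos φ₂ · sin²(Δλ/2) = 0.151238.
c = 2·atan2(√a, √(1−a)) = 0.79886 rad → d = 6371·c ≈ 5089.54 km.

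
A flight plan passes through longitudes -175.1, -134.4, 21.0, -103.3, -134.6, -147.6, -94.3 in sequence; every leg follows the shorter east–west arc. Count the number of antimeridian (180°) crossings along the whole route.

Leg 1: -175.1° → -134.4°, shortest Δλ = 40.7° (east) — does not cross 180°.
Leg 2: -134.4° → +21.0°, shortest Δλ = 155.4° (east) — does not cross 180°.
Leg 3: +21.0° → -103.3°, shortest Δλ = -124.3° (west) — does not cross 180°.
Leg 4: -103.3° → -134.6°, shortest Δλ = -31.3° (west) — does not cross 180°.
Leg 5: -134.6° → -147.6°, shortest Δλ = -13.0° (west) — does not cross 180°.
Leg 6: -147.6° → -94.3°, shortest Δλ = 53.3° (east) — does not cross 180°.
Total crossings: 0.

0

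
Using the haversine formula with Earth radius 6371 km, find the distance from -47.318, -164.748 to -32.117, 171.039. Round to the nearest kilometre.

Δλ = 171.039 − -164.748 = 335.787°; wrapped into (−180°, 180°]: -24.213°.
Δφ = -32.117 − -47.318 = 15.201°.
a = sin²(Δφ/2) + cos φ₁ · cos φ₂ · sin²(Δλ/2) = 0.042750.
c = 2·atan2(√a, √(1−a)) = 0.41653 rad → d = 6371·c ≈ 2653.69 km.

2654 km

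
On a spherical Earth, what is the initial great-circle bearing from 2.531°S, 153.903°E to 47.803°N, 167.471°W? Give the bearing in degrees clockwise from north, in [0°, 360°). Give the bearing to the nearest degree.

Δλ = -167.471 − 153.903 = -321.374°; wrapped into (−180°, 180°]: 38.626°.
θ = atan2( sin Δλ · cos φ₂ , cos φ₁ · sin φ₂ − sin φ₁ · cos φ₂ · cos Δλ )
  = atan2(0.41929, 0.76329) = 28.781° → normalised to [0°, 360°): 28.781°.

29°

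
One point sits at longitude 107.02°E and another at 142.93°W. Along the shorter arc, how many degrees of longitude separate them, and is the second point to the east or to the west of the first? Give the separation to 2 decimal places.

Raw difference: -142.93 − 107.02 = -249.95°.
Normalise into (−180°, 180°]: -249.95° + 360° = 110.05°.
Positive ⇒ the second point lies to the east; separation 110.05°.

110.05° east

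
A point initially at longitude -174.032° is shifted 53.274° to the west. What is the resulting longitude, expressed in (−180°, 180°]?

+132.694°

Start at -174.032°; shift −53.274° → -227.306°.
-227.306° lies outside (−180°, 180°]; add 360° → +132.694°.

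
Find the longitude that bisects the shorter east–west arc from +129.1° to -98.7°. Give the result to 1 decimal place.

Signed shortest Δλ from +129.1° to -98.7° is +132.2°.
Midpoint longitude = +129.1° + (+132.2°)/2 = +129.1° + 66.1° = +195.2°.
Normalise into (−180°, 180°]: -164.8°.
(The naïve average (+129.1 + -98.7)/2 = 15.2° is on the wrong side of the globe.)

-164.8°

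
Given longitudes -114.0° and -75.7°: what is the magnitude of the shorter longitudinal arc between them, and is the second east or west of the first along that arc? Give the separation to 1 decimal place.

Raw difference: -75.7 − -114.0 = 38.3°.
Normalise into (−180°, 180°]: 38.3° stays 38.3°.
Positive ⇒ the second point lies to the east; separation 38.3°.

38.3° east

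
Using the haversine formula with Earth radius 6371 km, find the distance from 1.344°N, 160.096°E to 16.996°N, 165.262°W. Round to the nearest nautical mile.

Δλ = -165.262 − 160.096 = -325.358°; wrapped into (−180°, 180°]: 34.642°.
Δφ = 16.996 − 1.344 = 15.652°.
a = sin²(Δφ/2) + cos φ₁ · cos φ₂ · sin²(Δλ/2) = 0.103286.
c = 2·atan2(√a, √(1−a)) = 0.65438 rad → d = 6371·c ≈ 4169.04 km ≈ 2251.10 nmi.

2251 nmi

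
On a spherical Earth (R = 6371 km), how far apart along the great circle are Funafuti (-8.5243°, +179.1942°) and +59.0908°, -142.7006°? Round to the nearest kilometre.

Δλ = -142.7006 − 179.1942 = -321.8948°; wrapped into (−180°, 180°]: 38.1052°.
Δφ = 59.0908 − -8.5243 = 67.6151°.
a = sin²(Δφ/2) + cos φ₁ · cos φ₂ · sin²(Δλ/2) = 0.363720.
c = 2·atan2(√a, √(1−a)) = 1.29474 rad → d = 6371·c ≈ 8248.81 km.

8249 km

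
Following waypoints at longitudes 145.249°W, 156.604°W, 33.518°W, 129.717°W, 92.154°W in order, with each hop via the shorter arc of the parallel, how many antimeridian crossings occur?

Leg 1: -145.249° → -156.604°, shortest Δλ = -11.355° (west) — does not cross 180°.
Leg 2: -156.604° → -33.518°, shortest Δλ = 123.086° (east) — does not cross 180°.
Leg 3: -33.518° → -129.717°, shortest Δλ = -96.199° (west) — does not cross 180°.
Leg 4: -129.717° → -92.154°, shortest Δλ = 37.563° (east) — does not cross 180°.
Total crossings: 0.

0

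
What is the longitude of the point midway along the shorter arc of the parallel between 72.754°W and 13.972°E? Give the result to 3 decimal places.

29.391°W

Signed shortest Δλ from -72.754° to +13.972° is +86.726°.
Midpoint longitude = -72.754° + (+86.726°)/2 = -72.754° + 43.363° = -29.391°.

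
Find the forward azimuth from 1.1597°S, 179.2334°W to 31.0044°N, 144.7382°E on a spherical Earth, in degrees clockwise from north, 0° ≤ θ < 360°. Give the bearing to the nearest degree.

316°

Δλ = 144.7382 − -179.2334 = 323.9716°; wrapped into (−180°, 180°]: -36.0284°.
θ = atan2( sin Δλ · cos φ₂ , cos φ₁ · sin φ₂ − sin φ₁ · cos φ₂ · cos Δλ )
  = atan2(-0.50415, 0.52903) = -43.621° → normalised to [0°, 360°): 316.379°.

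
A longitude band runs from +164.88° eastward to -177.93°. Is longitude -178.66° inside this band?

Band width going east from +164.88° to -177.93°: ((-177.93 − 164.88) mod 360) = 17.19°.
Offset of -178.66° east of the west edge: ((-178.66 − 164.88) mod 360) = 16.46°.
16.46° ≤ 17.19° ⇒ inside.

Yes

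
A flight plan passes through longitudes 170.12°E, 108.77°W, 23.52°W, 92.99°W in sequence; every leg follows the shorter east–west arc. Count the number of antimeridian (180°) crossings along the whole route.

1

Leg 1: +170.12° → -108.77°, shortest Δλ = 81.11° (east) — crosses 180°.
Leg 2: -108.77° → -23.52°, shortest Δλ = 85.25° (east) — does not cross 180°.
Leg 3: -23.52° → -92.99°, shortest Δλ = -69.47° (west) — does not cross 180°.
Total crossings: 1.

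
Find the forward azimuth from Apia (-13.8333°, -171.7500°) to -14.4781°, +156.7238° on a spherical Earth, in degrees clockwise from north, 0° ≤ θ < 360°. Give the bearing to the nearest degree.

265°

Δλ = 156.7238 − -171.7500 = 328.4738°; wrapped into (−180°, 180°]: -31.5262°.
θ = atan2( sin Δλ · cos φ₂ , cos φ₁ · sin φ₂ − sin φ₁ · cos φ₂ · cos Δλ )
  = atan2(-0.50628, -0.04542) = -95.127° → normalised to [0°, 360°): 264.873°.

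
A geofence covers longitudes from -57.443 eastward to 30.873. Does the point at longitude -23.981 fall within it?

Yes

Band width going east from -57.443° to +30.873°: ((30.873 − -57.443) mod 360) = 88.316°.
Offset of -23.981° east of the west edge: ((-23.981 − -57.443) mod 360) = 33.462°.
33.462° ≤ 88.316° ⇒ inside.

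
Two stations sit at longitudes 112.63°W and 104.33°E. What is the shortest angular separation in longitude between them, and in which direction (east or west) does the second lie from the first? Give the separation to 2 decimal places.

143.04° west

Raw difference: 104.33 − -112.63 = 216.96°.
Normalise into (−180°, 180°]: 216.96° − 360° = -143.04°.
Negative ⇒ the second point lies to the west; separation 143.04°.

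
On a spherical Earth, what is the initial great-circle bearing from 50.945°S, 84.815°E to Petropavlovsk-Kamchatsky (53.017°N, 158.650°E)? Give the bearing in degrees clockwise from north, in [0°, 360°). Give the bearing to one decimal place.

Δλ = 158.650 − 84.815 = 73.835°.
θ = atan2( sin Δλ · cos φ₂ , cos φ₁ · sin φ₂ − sin φ₁ · cos φ₂ · cos Δλ )
  = atan2(0.57779, 0.63336) = 42.373° → normalised to [0°, 360°): 42.373°.

42.4°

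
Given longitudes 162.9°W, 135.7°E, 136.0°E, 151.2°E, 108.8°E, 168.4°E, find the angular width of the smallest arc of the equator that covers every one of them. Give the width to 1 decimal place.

88.3°

Sort the longitudes: -162.9°, +108.8°, +135.7°, +136.0°, +151.2°, +168.4°.
Eastward gaps between consecutive values (wrapping around): 271.7°, 26.9°, 0.3°, 15.2°, 17.2°, 28.7°.
Largest gap = 271.7° ⇒ minimal covering band is its complement: 360° − 271.7° = 88.3°.
Band runs from +108.8° eastward to -162.9°, crossing the antimeridian.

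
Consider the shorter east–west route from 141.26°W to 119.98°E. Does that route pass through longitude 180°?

Naïve |119.98 − -141.26| = 261.24° > 180°, so the shorter arc goes the other way round — across 180°.
Signed shortest Δλ = ((119.98 − -141.26 + 180) mod 360) − 180 = -98.76°.
Going west by 98.76° from -141.26° passes through 180° before reaching +119.98°.

Yes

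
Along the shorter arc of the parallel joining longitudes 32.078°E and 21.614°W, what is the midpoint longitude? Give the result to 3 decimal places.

Signed shortest Δλ from +32.078° to -21.614° is -53.692°.
Midpoint longitude = +32.078° + (-53.692°)/2 = +32.078° − 26.846° = +5.232°.

5.232°E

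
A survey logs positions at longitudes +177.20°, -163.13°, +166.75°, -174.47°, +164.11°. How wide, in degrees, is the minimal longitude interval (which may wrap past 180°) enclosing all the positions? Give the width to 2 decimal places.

Sort the longitudes: -174.47°, -163.13°, +164.11°, +166.75°, +177.20°.
Eastward gaps between consecutive values (wrapping around): 11.34°, 327.24°, 2.64°, 10.45°, 8.33°.
Largest gap = 327.24° ⇒ minimal covering band is its complement: 360° − 327.24° = 32.76°.
Band runs from +164.11° eastward to -163.13°, crossing the antimeridian.

32.76°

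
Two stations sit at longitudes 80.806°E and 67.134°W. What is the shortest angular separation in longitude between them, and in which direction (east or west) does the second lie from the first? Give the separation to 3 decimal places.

147.940° west

Raw difference: -67.134 − 80.806 = -147.94°.
Normalise into (−180°, 180°]: -147.94° stays -147.94°.
Negative ⇒ the second point lies to the west; separation 147.940°.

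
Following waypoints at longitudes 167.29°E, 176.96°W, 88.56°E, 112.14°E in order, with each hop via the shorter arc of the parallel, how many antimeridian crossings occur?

2

Leg 1: +167.29° → -176.96°, shortest Δλ = 15.75° (east) — crosses 180°.
Leg 2: -176.96° → +88.56°, shortest Δλ = -94.48° (west) — crosses 180°.
Leg 3: +88.56° → +112.14°, shortest Δλ = 23.58° (east) — does not cross 180°.
Total crossings: 2.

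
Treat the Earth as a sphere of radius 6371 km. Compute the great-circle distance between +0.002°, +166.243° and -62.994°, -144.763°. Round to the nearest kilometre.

Δλ = -144.763 − 166.243 = -311.006°; wrapped into (−180°, 180°]: 48.994°.
Δφ = -62.994 − 0.002 = -62.996°.
a = sin²(Δφ/2) + cos φ₁ · cos φ₂ · sin²(Δλ/2) = 0.351045.
c = 2·atan2(√a, √(1−a)) = 1.26829 rad → d = 6371·c ≈ 8080.30 km.

8080 km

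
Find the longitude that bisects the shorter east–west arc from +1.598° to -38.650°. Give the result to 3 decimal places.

-18.526°

Signed shortest Δλ from +1.598° to -38.650° is -40.248°.
Midpoint longitude = +1.598° + (-40.248°)/2 = +1.598° − 20.124° = -18.526°.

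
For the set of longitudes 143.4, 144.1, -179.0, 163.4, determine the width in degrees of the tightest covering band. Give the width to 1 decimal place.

37.6°

Sort the longitudes: -179.0°, +143.4°, +144.1°, +163.4°.
Eastward gaps between consecutive values (wrapping around): 322.4°, 0.7°, 19.3°, 17.6°.
Largest gap = 322.4° ⇒ minimal covering band is its complement: 360° − 322.4° = 37.6°.
Band runs from +143.4° eastward to -179.0°, crossing the antimeridian.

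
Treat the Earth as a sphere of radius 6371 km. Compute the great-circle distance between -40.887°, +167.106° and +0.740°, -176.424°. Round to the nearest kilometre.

4919 km

Δλ = -176.424 − 167.106 = -343.530°; wrapped into (−180°, 180°]: 16.470°.
Δφ = 0.740 − -40.887 = 41.627°.
a = sin²(Δφ/2) + cos φ₁ · cos φ₂ · sin²(Δλ/2) = 0.141766.
c = 2·atan2(√a, √(1−a)) = 0.77207 rad → d = 6371·c ≈ 4918.86 km.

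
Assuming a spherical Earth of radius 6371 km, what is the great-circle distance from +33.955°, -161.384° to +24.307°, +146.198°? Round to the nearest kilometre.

5148 km

Δλ = 146.198 − -161.384 = 307.582°; wrapped into (−180°, 180°]: -52.418°.
Δφ = 24.307 − 33.955 = -9.648°.
a = sin²(Δφ/2) + cos φ₁ · cos φ₂ · sin²(Δλ/2) = 0.154521.
c = 2·atan2(√a, √(1−a)) = 0.80798 rad → d = 6371·c ≈ 5147.65 km.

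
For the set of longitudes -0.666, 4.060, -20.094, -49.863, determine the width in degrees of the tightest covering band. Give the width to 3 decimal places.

53.923°

Sort the longitudes: -49.863°, -20.094°, -0.666°, +4.060°.
Eastward gaps between consecutive values (wrapping around): 29.769°, 19.428°, 4.726°, 306.077°.
Largest gap = 306.077° ⇒ minimal covering band is its complement: 360° − 306.077° = 53.923°.
Band runs from -49.863° eastward to +4.060°.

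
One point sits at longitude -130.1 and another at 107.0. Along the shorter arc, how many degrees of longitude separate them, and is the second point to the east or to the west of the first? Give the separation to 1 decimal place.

122.9° west

Raw difference: 107.0 − -130.1 = 237.1°.
Normalise into (−180°, 180°]: 237.1° − 360° = -122.9°.
Negative ⇒ the second point lies to the west; separation 122.9°.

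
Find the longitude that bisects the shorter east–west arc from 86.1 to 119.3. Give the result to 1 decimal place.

+102.7°

Signed shortest Δλ from +86.1° to +119.3° is +33.2°.
Midpoint longitude = +86.1° + (+33.2°)/2 = +86.1° + 16.6° = +102.7°.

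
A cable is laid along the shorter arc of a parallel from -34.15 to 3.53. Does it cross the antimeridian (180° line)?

No

Signed shortest Δλ = ((3.53 − -34.15 + 180) mod 360) − 180 = 37.68°.
Going east by 37.68° from -34.15° reaches +3.53° without touching 180°.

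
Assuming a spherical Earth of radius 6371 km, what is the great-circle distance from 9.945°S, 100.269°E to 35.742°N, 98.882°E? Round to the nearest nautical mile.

Δλ = 98.882 − 100.269 = -1.387°.
Δφ = 35.742 − -9.945 = 45.687°.
a = sin²(Δφ/2) + cos φ₁ · cos φ₂ · sin²(Δλ/2) = 0.150828.
c = 2·atan2(√a, √(1−a)) = 0.79772 rad → d = 6371·c ≈ 5082.25 km ≈ 2744.19 nmi.

2744 nmi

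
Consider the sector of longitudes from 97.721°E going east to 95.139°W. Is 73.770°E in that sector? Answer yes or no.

Band width going east from +97.721° to -95.139°: ((-95.139 − 97.721) mod 360) = 167.140°.
Offset of +73.770° east of the west edge: ((73.770 − 97.721) mod 360) = 336.049°.
336.049° > 167.140° ⇒ outside.

No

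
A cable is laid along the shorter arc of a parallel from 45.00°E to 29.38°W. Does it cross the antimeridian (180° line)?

No

Signed shortest Δλ = ((-29.38 − 45.00 + 180) mod 360) − 180 = -74.38°.
Going west by 74.38° from +45.00° reaches -29.38° without touching 180°.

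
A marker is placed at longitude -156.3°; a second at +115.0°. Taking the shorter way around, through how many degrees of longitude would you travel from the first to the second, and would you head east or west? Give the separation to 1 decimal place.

Raw difference: 115.0 − -156.3 = 271.3°.
Normalise into (−180°, 180°]: 271.3° − 360° = -88.7°.
Negative ⇒ the second point lies to the west; separation 88.7°.

88.7° west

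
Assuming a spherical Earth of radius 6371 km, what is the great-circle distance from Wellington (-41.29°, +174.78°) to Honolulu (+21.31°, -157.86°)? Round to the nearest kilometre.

Δλ = -157.86 − 174.78 = -332.64°; wrapped into (−180°, 180°]: 27.36°.
Δφ = 21.31 − -41.29 = 62.60°.
a = sin²(Δφ/2) + cos φ₁ · cos φ₂ · sin²(Δλ/2) = 0.309053.
c = 2·atan2(√a, √(1−a)) = 1.17895 rad → d = 6371·c ≈ 7511.10 km.

7511 km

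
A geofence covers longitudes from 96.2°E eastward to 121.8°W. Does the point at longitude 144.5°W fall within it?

Band width going east from +96.2° to -121.8°: ((-121.8 − 96.2) mod 360) = 142.0°.
Offset of -144.5° east of the west edge: ((-144.5 − 96.2) mod 360) = 119.3°.
119.3° ≤ 142.0° ⇒ inside.

Yes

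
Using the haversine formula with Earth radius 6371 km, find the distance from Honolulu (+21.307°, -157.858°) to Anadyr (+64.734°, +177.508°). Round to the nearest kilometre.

Δλ = 177.508 − -157.858 = 335.366°; wrapped into (−180°, 180°]: -24.634°.
Δφ = 64.734 − 21.307 = 43.427°.
a = sin²(Δφ/2) + cos φ₁ · cos φ₂ · sin²(Δλ/2) = 0.154970.
c = 2·atan2(√a, √(1−a)) = 0.80922 rad → d = 6371·c ≈ 5155.56 km.

5156 km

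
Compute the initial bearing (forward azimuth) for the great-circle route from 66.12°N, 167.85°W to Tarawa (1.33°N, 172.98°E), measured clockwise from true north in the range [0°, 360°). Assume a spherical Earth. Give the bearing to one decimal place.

201.0°

Δλ = 172.98 − -167.85 = 340.83°; wrapped into (−180°, 180°]: -19.17°.
θ = atan2( sin Δλ · cos φ₂ , cos φ₁ · sin φ₂ − sin φ₁ · cos φ₂ · cos Δλ )
  = atan2(-0.32828, -0.85406) = -158.974° → normalised to [0°, 360°): 201.026°.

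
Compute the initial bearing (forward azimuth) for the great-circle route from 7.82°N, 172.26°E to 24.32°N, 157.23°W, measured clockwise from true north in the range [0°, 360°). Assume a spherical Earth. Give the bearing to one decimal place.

Δλ = -157.23 − 172.26 = -329.49°; wrapped into (−180°, 180°]: 30.51°.
θ = atan2( sin Δλ · cos φ₂ , cos φ₁ · sin φ₂ − sin φ₁ · cos φ₂ · cos Δλ )
  = atan2(0.46264, 0.30118) = 56.935° → normalised to [0°, 360°): 56.935°.

56.9°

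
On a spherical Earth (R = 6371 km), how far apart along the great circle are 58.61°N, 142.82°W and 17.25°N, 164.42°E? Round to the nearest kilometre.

6265 km

Δλ = 164.42 − -142.82 = 307.24°; wrapped into (−180°, 180°]: -52.76°.
Δφ = 17.25 − 58.61 = -41.36°.
a = sin²(Δφ/2) + cos φ₁ · cos φ₂ · sin²(Δλ/2) = 0.222918.
c = 2·atan2(√a, √(1−a)) = 0.98344 rad → d = 6371·c ≈ 6265.48 km.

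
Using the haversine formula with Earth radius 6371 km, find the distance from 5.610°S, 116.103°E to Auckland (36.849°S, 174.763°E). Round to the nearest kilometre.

Δλ = 174.763 − 116.103 = 58.660°.
Δφ = -36.849 − -5.610 = -31.239°.
a = sin²(Δφ/2) + cos φ₁ · cos φ₂ · sin²(Δλ/2) = 0.263581.
c = 2·atan2(√a, √(1−a)) = 1.07829 rad → d = 6371·c ≈ 6869.77 km.

6870 km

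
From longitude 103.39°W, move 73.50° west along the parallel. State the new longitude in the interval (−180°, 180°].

Start at -103.39°; shift −73.50° → -176.89°.
-176.89° already lies in (−180°, 180°].

176.89°W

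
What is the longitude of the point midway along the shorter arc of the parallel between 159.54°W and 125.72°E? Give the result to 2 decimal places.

163.09°E

Signed shortest Δλ from -159.54° to +125.72° is -74.74°.
Midpoint longitude = -159.54° + (-74.74°)/2 = -159.54° − 37.37° = -196.91°.
Normalise into (−180°, 180°]: +163.09°.
(The naïve average (-159.54 + +125.72)/2 = -16.91° is on the wrong side of the globe.)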